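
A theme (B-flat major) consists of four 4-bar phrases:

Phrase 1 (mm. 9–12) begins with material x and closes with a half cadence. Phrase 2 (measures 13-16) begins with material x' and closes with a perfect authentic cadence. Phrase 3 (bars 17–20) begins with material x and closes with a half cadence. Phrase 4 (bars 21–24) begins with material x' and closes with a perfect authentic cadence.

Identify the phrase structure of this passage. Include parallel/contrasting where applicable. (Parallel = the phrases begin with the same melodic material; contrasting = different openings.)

The cadence pattern HC–PAC–HC–PAC is weak–strong twice, and phrases 3–4 restate phrases 1–2: a period heard twice, not a double period (which would end weakly at phrase 2).

repeated period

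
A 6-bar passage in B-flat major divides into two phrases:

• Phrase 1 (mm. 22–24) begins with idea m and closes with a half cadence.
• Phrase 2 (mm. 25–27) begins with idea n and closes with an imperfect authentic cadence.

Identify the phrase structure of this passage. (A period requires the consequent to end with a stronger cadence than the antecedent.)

contrasting period

Phrase 1 ends with a half cadence (weaker) and phrase 2 with an imperfect authentic cadence (stronger): antecedent + consequent = a period.
The two phrases open with different material (m / n), so the period is contrasting.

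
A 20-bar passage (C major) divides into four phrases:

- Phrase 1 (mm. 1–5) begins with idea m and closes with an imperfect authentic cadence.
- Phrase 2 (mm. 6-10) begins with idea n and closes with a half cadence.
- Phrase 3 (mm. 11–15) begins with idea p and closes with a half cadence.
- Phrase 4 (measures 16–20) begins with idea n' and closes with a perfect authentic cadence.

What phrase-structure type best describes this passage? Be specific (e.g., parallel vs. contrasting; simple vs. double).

Four phrases in two halves: the first half (mm. 1–10) ends with a half cadence, the second (mm. 11–20) with a perfect authentic cadence — a large antecedent–consequent pair, i.e. a double period.
Phrase 3 begins with different material from phrase 1, making it contrasting.

contrasting double period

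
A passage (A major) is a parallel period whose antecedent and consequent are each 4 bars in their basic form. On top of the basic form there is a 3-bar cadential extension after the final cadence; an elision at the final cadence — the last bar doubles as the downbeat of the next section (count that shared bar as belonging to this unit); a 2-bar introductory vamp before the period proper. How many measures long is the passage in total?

Basic parallel period: 4 + 4 = 8 bars.
8 (basic form) + 3 (cadential extension) + 2 (introduction) = 13.
The elision shares a bar with the next section but does not change this unit's count.

13 measures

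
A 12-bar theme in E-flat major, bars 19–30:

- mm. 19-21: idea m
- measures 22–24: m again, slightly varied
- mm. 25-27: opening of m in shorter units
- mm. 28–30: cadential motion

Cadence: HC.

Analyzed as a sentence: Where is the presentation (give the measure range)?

measures 19–24

The presentation of a sentence is the basic idea (measures 19-21) plus its repetition (mm. 22–24); the presentation is therefore mm. 19–24.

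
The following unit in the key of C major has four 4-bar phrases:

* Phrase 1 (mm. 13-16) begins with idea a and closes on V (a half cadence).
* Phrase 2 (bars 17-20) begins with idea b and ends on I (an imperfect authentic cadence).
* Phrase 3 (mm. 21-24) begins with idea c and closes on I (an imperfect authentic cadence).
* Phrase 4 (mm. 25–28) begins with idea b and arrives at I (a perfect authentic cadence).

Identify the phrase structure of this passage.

contrasting double period

Four phrases in two halves: the first half (mm. 13–20) ends with an imperfect authentic cadence, the second (mm. 21–28) with a perfect authentic cadence — a large antecedent–consequent pair, i.e. a double period.
Phrase 3 begins with different material from phrase 1, making it contrasting.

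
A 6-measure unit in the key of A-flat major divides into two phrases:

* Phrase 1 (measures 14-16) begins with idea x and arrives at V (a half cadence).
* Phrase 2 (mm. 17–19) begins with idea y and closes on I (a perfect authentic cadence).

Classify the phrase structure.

contrasting period

Phrase 1 ends with a half cadence (weaker) and phrase 2 with a perfect authentic cadence (stronger): antecedent + consequent = a period.
The two phrases open with different material (x / y), so the period is contrasting.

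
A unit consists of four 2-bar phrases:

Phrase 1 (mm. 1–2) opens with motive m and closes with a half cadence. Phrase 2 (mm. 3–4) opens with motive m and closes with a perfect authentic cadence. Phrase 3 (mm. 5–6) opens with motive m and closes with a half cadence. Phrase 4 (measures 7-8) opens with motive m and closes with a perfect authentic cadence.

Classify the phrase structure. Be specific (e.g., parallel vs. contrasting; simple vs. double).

The cadence pattern HC–PAC–HC–PAC is weak–strong twice, and phrases 3–4 restate phrases 1–2: a period heard twice, not a double period (which would end weakly at phrase 2).

repeated period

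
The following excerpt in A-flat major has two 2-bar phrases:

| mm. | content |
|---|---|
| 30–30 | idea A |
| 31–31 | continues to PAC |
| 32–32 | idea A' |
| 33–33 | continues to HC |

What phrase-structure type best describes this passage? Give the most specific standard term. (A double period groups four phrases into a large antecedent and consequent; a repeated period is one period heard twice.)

phrase group

The second phrase closes with a half cadence, which is not stronger than the first phrase's perfect authentic cadence; without a weak→strong cadential pair there is no antecedent–consequent relationship, so this is a phrase group rather than a period.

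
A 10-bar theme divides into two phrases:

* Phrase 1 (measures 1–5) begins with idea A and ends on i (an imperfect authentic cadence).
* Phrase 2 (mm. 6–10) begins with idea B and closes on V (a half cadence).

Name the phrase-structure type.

phrase group

The second phrase closes with a half cadence, which is not stronger than the first phrase's imperfect authentic cadence; without a weak→strong cadential pair there is no antecedent–consequent relationship, so this is a phrase group rather than a period.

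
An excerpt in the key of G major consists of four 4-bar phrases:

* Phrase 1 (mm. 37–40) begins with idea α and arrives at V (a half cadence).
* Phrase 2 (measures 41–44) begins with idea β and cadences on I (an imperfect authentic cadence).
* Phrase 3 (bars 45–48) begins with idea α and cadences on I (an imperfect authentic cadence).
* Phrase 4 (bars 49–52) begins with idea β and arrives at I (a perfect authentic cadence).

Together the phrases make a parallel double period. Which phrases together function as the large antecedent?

In a double period the first pair of phrases (ending imperfect authentic cadence) is the large antecedent and the second pair (ending perfect authentic cadence) is the large consequent; the antecedent is phrases 1 and 2.

phrases 1 and 2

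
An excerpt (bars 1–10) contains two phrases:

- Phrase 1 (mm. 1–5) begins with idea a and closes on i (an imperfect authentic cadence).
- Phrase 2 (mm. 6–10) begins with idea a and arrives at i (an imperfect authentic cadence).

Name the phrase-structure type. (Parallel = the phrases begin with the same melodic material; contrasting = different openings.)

repeated phrase

Both phrases have the same opening (a) and the same cadence (imperfect authentic cadence): the second is a restatement, not a consequent, so this is a repeated phrase rather than a period.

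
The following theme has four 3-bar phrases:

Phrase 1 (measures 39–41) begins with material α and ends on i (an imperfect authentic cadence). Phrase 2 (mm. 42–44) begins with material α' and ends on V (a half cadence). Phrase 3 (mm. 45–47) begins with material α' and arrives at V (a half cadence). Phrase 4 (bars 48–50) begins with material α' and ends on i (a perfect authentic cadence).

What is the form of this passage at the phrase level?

parallel double period

Four phrases in two halves: the first half (mm. 39–44) ends with a half cadence, the second (mm. 45–50) with a perfect authentic cadence — a large antecedent–consequent pair, i.e. a double period.
Phrase 3 begins with the same material as phrase 1, making it parallel.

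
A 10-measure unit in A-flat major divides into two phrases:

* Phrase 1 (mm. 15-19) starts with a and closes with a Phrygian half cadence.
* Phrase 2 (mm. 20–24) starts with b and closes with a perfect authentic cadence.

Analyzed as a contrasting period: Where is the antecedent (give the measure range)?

measures 15–19

The antecedent is the phrase ending with the weaker cadence (Phrygian half cadence, phrase 1) and the consequent the one ending more conclusively (perfect authentic cadence, phrase 2); the antecedent is mm. 15-19.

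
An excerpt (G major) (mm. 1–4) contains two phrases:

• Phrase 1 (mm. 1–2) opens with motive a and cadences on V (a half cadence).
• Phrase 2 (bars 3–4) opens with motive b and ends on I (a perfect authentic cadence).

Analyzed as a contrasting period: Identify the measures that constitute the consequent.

measures 3–4

The antecedent is the phrase ending with the weaker cadence (half cadence, phrase 1) and the consequent the one ending more conclusively (perfect authentic cadence, phrase 2); the consequent is measures 3–4.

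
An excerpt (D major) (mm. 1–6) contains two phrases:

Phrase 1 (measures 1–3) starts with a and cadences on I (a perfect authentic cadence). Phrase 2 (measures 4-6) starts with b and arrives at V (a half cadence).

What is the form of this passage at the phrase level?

phrase group

The second phrase closes with a half cadence, which is not stronger than the first phrase's perfect authentic cadence; without a weak→strong cadential pair there is no antecedent–consequent relationship, so this is a phrase group rather than a period.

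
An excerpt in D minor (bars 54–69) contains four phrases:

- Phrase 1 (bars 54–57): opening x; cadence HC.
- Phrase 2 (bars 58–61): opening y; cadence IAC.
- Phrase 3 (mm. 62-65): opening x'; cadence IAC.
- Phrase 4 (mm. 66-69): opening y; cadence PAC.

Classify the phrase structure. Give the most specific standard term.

Four phrases in two halves: the first half (mm. 54–61) ends with an imperfect authentic cadence, the second (measures 62–69) with a perfect authentic cadence — a large antecedent–consequent pair, i.e. a double period.
Phrase 3 begins with the same material as phrase 1, making it parallel.

parallel double period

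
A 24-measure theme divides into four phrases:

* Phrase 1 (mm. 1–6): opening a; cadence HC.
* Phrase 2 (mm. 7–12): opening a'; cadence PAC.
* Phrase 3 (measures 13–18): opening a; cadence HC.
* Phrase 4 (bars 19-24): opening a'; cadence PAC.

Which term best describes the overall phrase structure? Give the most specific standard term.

repeated period

The cadence pattern HC–PAC–HC–PAC is weak–strong twice, and phrases 3–4 restate phrases 1–2: a period heard twice, not a double period (which would end weakly at phrase 2).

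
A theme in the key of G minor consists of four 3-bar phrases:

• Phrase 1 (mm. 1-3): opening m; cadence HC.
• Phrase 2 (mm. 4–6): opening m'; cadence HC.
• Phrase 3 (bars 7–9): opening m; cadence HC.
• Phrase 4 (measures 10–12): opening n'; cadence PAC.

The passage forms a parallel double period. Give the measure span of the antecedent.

In a double period the first pair of phrases (ending half cadence) is the large antecedent and the second pair (ending perfect authentic cadence) is the large consequent; the antecedent is measures 1–6.

measures 1–6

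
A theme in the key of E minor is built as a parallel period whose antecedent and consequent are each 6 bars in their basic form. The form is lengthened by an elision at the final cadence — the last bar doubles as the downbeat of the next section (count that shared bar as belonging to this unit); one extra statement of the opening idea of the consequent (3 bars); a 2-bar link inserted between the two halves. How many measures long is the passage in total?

17 measures

Basic parallel period: 6 + 6 = 12 bars.
12 (basic form) + 3 (extra statement) + 2 (link) = 17.
The elision shares a bar with the next section but does not change this unit's count.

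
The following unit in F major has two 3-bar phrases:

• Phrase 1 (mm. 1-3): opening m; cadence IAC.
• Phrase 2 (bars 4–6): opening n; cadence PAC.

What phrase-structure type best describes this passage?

Phrase 1 ends with an imperfect authentic cadence (weaker) and phrase 2 with a perfect authentic cadence (stronger): antecedent + consequent = a period.
The two phrases open with different material (m / n), so the period is contrasting.

contrasting period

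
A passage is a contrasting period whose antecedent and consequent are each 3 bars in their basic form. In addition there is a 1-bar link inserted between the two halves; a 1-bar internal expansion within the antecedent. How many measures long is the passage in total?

Basic contrasting period: 3 + 3 = 6 bars.
6 (basic form) + 1 (link) + 1 (internal expansion) = 8.

8 measures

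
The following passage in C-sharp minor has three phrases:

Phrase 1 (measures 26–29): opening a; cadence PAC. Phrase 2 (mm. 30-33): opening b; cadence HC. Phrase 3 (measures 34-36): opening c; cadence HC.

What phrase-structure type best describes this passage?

The final phrase closes with a half cadence, which is not stronger than the preceding half cadence; the 3 phrases lack an overall antecedent–consequent design and so form a phrase group.

phrase group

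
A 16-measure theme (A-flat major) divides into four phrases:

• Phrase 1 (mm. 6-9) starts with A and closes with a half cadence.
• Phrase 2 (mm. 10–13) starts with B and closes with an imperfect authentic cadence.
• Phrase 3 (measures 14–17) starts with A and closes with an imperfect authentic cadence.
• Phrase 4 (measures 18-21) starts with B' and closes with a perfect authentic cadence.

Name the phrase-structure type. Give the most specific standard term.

parallel double period

Four phrases in two halves: the first half (mm. 6–13) ends with an imperfect authentic cadence, the second (bars 14-21) with a perfect authentic cadence — a large antecedent–consequent pair, i.e. a double period.
Phrase 3 begins with the same material as phrase 1, making it parallel.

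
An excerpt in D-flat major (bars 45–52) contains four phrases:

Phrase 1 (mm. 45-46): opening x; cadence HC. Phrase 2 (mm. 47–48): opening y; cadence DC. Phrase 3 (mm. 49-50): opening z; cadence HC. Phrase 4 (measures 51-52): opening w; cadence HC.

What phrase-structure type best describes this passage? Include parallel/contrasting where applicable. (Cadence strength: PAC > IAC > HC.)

Phrase 4 ends with a half cadence, no stronger than phrase 2's deceptive cadence, so the four phrases do not form a double period; nor do phrases 3–4 duplicate 1–2, so it is not a repeated period. With no phrase reaching a conclusive cadence, the passage is a phrase group.

phrase group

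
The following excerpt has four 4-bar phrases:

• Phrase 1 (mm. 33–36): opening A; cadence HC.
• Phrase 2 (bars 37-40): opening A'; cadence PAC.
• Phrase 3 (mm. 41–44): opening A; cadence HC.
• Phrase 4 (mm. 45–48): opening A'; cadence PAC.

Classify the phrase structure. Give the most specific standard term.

The cadence pattern HC–PAC–HC–PAC is weak–strong twice, and phrases 3–4 restate phrases 1–2: a period heard twice, not a double period (which would end weakly at phrase 2).

repeated period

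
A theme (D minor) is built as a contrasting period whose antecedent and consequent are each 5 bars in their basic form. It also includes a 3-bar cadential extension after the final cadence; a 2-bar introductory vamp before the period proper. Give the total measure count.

15 measures

Basic contrasting period: 5 + 5 = 10 bars.
10 (basic form) + 3 (cadential extension) + 2 (introduction) = 15.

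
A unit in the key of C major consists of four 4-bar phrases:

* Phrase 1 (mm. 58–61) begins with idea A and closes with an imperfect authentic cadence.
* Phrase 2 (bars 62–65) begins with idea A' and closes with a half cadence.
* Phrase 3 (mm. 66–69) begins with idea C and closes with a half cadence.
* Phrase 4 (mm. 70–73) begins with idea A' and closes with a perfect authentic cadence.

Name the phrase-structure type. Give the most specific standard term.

contrasting double period

Four phrases in two halves: the first half (measures 58–65) ends with a half cadence, the second (bars 66–73) with a perfect authentic cadence — a large antecedent–consequent pair, i.e. a double period.
Phrase 3 begins with different material from phrase 1, making it contrasting.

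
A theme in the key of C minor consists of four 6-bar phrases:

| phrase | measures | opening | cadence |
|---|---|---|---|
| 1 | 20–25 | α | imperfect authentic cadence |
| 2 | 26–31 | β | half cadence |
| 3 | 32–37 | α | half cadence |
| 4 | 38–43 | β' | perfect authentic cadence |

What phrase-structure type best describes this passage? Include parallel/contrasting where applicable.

parallel double period

Four phrases in two halves: the first half (mm. 20–31) ends with a half cadence, the second (bars 32-43) with a perfect authentic cadence — a large antecedent–consequent pair, i.e. a double period.
Phrase 3 begins with the same material as phrase 1, making it parallel.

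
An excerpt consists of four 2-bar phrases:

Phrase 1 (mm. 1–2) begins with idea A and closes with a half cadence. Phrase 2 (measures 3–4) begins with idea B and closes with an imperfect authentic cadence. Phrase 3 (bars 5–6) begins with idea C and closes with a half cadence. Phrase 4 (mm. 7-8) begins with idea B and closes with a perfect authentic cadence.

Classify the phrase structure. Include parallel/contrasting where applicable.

Four phrases in two halves: the first half (measures 1–4) ends with an imperfect authentic cadence, the second (measures 5–8) with a perfect authentic cadence — a large antecedent–consequent pair, i.e. a double period.
Phrase 3 begins with different material from phrase 1, making it contrasting.

contrasting double period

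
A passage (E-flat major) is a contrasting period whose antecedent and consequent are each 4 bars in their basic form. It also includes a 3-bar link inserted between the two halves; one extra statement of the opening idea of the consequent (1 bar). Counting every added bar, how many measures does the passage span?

Basic contrasting period: 4 + 4 = 8 bars.
8 (basic form) + 3 (link) + 1 (extra statement) = 12.

12 measures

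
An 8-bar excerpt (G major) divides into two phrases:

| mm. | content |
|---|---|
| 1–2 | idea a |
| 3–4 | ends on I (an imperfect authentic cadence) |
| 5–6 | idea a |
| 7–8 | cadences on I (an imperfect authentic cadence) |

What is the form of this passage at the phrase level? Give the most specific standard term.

repeated phrase

Both phrases have the same opening (a) and the same cadence (imperfect authentic cadence): the second is a restatement, not a consequent, so this is a repeated phrase rather than a period.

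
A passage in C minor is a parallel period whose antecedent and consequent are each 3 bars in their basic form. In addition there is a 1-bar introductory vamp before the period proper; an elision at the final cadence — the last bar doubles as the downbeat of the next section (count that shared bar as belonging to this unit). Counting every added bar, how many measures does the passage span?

Basic parallel period: 3 + 3 = 6 bars.
6 (basic form) + 1 (introduction) = 7.
The elision shares a bar with the next section but does not change this unit's count.

7 measures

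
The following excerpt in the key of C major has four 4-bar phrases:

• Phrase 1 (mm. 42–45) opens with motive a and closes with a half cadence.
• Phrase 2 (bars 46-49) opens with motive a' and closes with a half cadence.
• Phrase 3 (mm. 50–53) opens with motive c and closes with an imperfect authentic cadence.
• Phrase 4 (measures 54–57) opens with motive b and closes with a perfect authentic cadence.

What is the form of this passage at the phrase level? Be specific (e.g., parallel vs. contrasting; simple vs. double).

contrasting double period

Four phrases in two halves: the first half (mm. 42–49) ends with a half cadence, the second (measures 50–57) with a perfect authentic cadence — a large antecedent–consequent pair, i.e. a double period.
Phrase 3 begins with different material from phrase 1, making it contrasting.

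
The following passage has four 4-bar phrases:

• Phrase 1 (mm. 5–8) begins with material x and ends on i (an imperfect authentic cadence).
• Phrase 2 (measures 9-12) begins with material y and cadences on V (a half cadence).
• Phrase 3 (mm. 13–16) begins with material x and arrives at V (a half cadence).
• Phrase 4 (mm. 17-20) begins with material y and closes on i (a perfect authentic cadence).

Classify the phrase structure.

parallel double period

Four phrases in two halves: the first half (mm. 5–12) ends with a half cadence, the second (measures 13-20) with a perfect authentic cadence — a large antecedent–consequent pair, i.e. a double period.
Phrase 3 begins with the same material as phrase 1, making it parallel.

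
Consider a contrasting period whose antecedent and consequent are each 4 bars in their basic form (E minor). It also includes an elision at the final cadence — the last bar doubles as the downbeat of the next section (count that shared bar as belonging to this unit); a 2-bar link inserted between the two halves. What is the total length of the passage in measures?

Basic contrasting period: 4 + 4 = 8 bars.
8 (basic form) + 2 (link) = 10.
The elision shares a bar with the next section but does not change this unit's count.

10 measures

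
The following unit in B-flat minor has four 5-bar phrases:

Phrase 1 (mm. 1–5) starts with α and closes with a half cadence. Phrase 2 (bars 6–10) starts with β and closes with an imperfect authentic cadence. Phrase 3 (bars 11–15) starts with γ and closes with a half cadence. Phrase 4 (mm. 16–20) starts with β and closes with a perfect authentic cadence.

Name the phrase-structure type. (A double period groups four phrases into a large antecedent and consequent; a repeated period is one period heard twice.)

Four phrases in two halves: the first half (measures 1–10) ends with an imperfect authentic cadence, the second (bars 11–20) with a perfect authentic cadence — a large antecedent–consequent pair, i.e. a double period.
Phrase 3 begins with different material from phrase 1, making it contrasting.

contrasting double period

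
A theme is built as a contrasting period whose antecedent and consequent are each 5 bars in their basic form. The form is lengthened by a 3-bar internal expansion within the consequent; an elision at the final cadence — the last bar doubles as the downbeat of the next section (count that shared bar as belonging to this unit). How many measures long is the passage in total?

Basic contrasting period: 5 + 5 = 10 bars.
10 (basic form) + 3 (internal expansion) = 13.
The elision shares a bar with the next section but does not change this unit's count.

13 measures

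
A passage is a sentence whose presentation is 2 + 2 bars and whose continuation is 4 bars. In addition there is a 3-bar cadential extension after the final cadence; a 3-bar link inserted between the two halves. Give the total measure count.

14 measures

Basic sentence: 2 + 2 + 4 = 8 bars.
8 (basic form) + 3 (cadential extension) + 3 (link) = 14.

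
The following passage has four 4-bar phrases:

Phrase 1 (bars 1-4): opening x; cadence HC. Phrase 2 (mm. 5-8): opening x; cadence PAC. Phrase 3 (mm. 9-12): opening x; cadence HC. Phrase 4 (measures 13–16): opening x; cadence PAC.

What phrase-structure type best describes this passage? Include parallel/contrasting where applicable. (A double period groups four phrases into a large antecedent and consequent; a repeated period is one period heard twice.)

repeated period

The cadence pattern HC–PAC–HC–PAC is weak–strong twice, and phrases 3–4 restate phrases 1–2: a period heard twice, not a double period (which would end weakly at phrase 2).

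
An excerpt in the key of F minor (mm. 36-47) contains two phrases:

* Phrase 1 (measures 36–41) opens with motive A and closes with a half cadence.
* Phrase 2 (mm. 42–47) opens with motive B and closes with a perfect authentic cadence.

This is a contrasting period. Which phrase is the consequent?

The phrase ending with the weaker cadence (half cadence) is the antecedent; the one ending more conclusively (perfect authentic cadence) is the consequent. The consequent is phrase 2.

phrase 2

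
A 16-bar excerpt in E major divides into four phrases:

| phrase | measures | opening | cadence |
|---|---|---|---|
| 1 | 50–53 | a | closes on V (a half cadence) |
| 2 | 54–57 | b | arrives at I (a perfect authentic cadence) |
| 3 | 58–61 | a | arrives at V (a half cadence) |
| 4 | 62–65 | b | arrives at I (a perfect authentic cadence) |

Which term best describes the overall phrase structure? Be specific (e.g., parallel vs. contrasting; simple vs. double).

repeated period

The cadence pattern HC–PAC–HC–PAC is weak–strong twice, and phrases 3–4 restate phrases 1–2: a period heard twice, not a double period (which would end weakly at phrase 2).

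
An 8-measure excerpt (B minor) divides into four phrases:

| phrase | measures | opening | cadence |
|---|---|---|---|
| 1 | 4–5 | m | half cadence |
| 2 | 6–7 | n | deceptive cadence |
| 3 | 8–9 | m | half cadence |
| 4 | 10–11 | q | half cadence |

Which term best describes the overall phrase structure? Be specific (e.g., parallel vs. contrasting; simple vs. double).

phrase group

Phrase 4 ends with a half cadence, no stronger than phrase 2's deceptive cadence, so the four phrases do not form a double period; nor do phrases 3–4 duplicate 1–2, so it is not a repeated period. With no phrase reaching a conclusive cadence, the passage is a phrase group.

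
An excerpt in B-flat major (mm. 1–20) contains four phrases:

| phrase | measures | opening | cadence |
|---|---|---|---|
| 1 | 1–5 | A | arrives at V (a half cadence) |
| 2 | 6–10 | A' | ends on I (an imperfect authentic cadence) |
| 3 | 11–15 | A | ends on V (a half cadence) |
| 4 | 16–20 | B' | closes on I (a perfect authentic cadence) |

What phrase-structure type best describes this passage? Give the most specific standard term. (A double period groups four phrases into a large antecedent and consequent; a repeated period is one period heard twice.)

Four phrases in two halves: the first half (bars 1–10) ends with an imperfect authentic cadence, the second (mm. 11–20) with a perfect authentic cadence — a large antecedent–consequent pair, i.e. a double period.
Phrase 3 begins with the same material as phrase 1, making it parallel.

parallel double period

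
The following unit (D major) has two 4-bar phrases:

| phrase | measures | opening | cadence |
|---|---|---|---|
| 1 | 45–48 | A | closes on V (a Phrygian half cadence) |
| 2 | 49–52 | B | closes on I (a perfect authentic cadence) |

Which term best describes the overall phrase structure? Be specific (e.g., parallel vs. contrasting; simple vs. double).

contrasting period

Phrase 1 ends with a Phrygian half cadence (weaker) and phrase 2 with a perfect authentic cadence (stronger): antecedent + consequent = a period.
The two phrases open with different material (A / B), so the period is contrasting.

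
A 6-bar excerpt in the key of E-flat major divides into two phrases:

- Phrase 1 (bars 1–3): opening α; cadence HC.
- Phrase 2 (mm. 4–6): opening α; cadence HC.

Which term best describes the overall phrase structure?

Both phrases have the same opening (α) and the same cadence (half cadence): the second is a restatement, not a consequent, so this is a repeated phrase rather than a period.

repeated phrase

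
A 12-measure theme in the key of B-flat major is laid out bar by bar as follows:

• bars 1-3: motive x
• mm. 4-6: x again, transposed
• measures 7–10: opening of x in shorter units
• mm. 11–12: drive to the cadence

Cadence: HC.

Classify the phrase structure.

sentence

Basic idea (mm. 1–3) + its repetition (mm. 4-6) form the presentation; fragmentation and cadence (measures 7–12) form the continuation — the 12-bar whole is a sentence.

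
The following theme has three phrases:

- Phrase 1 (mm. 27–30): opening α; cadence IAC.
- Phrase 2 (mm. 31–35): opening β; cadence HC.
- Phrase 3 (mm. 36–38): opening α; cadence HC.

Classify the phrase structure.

phrase group

The final phrase closes with a half cadence, which is not stronger than the preceding half cadence; the 3 phrases lack an overall antecedent–consequent design and so form a phrase group.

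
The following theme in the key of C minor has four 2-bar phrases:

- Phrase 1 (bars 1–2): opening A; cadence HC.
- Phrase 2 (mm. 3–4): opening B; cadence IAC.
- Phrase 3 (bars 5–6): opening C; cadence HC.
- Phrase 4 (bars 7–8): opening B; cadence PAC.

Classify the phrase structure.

contrasting double period

Four phrases in two halves: the first half (bars 1-4) ends with an imperfect authentic cadence, the second (mm. 5–8) with a perfect authentic cadence — a large antecedent–consequent pair, i.e. a double period.
Phrase 3 begins with different material from phrase 1, making it contrasting.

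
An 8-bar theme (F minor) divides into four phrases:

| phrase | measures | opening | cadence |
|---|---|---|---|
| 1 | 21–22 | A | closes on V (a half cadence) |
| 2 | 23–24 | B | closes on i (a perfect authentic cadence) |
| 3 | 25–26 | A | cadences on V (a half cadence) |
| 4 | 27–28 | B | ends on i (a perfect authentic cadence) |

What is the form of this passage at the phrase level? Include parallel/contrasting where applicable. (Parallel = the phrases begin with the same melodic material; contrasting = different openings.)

repeated period

The cadence pattern HC–PAC–HC–PAC is weak–strong twice, and phrases 3–4 restate phrases 1–2: a period heard twice, not a double period (which would end weakly at phrase 2).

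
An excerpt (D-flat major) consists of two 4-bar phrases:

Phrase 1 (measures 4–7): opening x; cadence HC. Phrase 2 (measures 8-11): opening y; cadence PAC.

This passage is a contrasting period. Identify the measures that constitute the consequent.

measures 8–11

The antecedent is the phrase ending with the weaker cadence (half cadence, phrase 1) and the consequent the one ending more conclusively (perfect authentic cadence, phrase 2); the consequent is mm. 8–11.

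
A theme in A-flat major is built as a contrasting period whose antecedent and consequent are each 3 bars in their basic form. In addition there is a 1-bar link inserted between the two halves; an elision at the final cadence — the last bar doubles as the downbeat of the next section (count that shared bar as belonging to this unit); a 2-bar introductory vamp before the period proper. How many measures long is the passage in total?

9 measures

Basic contrasting period: 3 + 3 = 6 bars.
6 (basic form) + 1 (link) + 2 (introduction) = 9.
The elision shares a bar with the next section but does not change this unit's count.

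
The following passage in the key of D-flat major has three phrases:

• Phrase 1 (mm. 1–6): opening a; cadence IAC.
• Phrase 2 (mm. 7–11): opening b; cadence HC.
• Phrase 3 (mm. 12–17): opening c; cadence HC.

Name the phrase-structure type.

The final phrase closes with a half cadence, which is not stronger than the preceding half cadence; the 3 phrases lack an overall antecedent–consequent design and so form a phrase group.

phrase group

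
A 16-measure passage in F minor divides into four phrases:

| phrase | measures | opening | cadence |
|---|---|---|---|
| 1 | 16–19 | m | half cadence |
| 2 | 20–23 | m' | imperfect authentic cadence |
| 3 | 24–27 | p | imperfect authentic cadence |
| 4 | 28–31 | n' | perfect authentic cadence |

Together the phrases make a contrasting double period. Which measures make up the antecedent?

In a double period the first pair of phrases (ending imperfect authentic cadence) is the large antecedent and the second pair (ending perfect authentic cadence) is the large consequent; the antecedent is measures 16–23.

measures 16–23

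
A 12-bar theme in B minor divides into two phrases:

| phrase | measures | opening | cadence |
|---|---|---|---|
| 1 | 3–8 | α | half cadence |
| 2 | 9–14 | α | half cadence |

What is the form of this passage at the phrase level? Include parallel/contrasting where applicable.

repeated phrase

Both phrases have the same opening (α) and the same cadence (half cadence): the second is a restatement, not a consequent, so this is a repeated phrase rather than a period.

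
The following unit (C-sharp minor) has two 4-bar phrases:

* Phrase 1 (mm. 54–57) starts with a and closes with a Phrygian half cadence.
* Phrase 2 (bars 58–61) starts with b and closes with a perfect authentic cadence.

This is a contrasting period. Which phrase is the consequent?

The phrase ending with the weaker cadence (Phrygian half cadence) is the antecedent; the one ending more conclusively (perfect authentic cadence) is the consequent. The consequent is phrase 2.

phrase 2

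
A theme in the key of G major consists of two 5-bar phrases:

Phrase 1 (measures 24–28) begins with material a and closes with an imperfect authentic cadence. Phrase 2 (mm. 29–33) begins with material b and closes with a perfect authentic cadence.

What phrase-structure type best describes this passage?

contrasting period

Phrase 1 ends with an imperfect authentic cadence (weaker) and phrase 2 with a perfect authentic cadence (stronger): antecedent + consequent = a period.
The two phrases open with different material (a / b), so the period is contrasting.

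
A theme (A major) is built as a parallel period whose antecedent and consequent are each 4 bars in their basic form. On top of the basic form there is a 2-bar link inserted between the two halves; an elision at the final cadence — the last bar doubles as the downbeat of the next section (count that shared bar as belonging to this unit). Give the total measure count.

10 measures

Basic parallel period: 4 + 4 = 8 bars.
8 (basic form) + 2 (link) = 10.
The elision shares a bar with the next section but does not change this unit's count.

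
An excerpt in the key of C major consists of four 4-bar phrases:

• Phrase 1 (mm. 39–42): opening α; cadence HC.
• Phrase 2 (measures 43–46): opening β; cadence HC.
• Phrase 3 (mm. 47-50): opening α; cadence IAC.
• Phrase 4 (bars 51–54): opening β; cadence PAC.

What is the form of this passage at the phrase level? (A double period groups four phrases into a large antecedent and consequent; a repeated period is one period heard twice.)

Four phrases in two halves: the first half (mm. 39-46) ends with a half cadence, the second (bars 47–54) with a perfect authentic cadence — a large antecedent–consequent pair, i.e. a double period.
Phrase 3 begins with the same material as phrase 1, making it parallel.

parallel double period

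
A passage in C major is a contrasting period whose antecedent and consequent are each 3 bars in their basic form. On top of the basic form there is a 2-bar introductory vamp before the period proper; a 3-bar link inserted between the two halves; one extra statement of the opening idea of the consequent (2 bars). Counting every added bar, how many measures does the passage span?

13 measures

Basic contrasting period: 3 + 3 = 6 bars.
6 (basic form) + 2 (introduction) + 3 (link) + 2 (extra statement) = 13.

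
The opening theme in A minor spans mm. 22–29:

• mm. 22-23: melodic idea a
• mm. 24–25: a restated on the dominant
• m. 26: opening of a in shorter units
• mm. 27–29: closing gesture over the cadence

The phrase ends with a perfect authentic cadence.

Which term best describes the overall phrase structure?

Basic idea (measures 22–23) + its repetition (bars 24–25) form the presentation; fragmentation and cadence (bars 26-29) form the continuation — the 8-bar whole is a sentence.

sentence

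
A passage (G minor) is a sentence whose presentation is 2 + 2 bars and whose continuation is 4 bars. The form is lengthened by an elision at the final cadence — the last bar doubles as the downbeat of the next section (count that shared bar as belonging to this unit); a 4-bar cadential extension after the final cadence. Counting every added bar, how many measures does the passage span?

12 measures

Basic sentence: 2 + 2 + 4 = 8 bars.
8 (basic form) + 4 (cadential extension) = 12.
The elision shares a bar with the next section but does not change this unit's count.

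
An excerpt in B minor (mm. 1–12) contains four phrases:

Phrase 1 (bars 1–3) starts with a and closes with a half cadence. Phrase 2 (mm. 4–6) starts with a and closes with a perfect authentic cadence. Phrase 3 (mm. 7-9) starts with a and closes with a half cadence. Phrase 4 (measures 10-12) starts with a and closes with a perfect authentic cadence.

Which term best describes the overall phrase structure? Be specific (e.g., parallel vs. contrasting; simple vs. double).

The cadence pattern HC–PAC–HC–PAC is weak–strong twice, and phrases 3–4 restate phrases 1–2: a period heard twice, not a double period (which would end weakly at phrase 2).

repeated period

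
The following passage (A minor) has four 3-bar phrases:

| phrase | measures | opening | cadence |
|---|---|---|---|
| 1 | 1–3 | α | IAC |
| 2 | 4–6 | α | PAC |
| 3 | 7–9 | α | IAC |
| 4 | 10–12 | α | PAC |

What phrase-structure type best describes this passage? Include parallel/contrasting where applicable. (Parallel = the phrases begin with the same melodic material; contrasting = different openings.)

repeated period

The cadence pattern IAC–PAC–IAC–PAC is weak–strong twice, and phrases 3–4 restate phrases 1–2: a period heard twice, not a double period (which would end weakly at phrase 2).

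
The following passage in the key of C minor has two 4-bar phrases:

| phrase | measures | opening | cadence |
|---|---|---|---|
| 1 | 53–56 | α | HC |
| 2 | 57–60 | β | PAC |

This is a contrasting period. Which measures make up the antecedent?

measures 53–56

The phrase ending with the weaker cadence (half cadence) is the antecedent; the one ending more conclusively (perfect authentic cadence) is the consequent. The antecedent is measures 53–56.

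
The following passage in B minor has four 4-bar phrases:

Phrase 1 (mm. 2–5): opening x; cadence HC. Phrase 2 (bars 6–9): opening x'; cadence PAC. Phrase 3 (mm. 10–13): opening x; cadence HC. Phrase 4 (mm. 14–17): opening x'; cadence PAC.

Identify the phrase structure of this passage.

repeated period

The cadence pattern HC–PAC–HC–PAC is weak–strong twice, and phrases 3–4 restate phrases 1–2: a period heard twice, not a double period (which would end weakly at phrase 2).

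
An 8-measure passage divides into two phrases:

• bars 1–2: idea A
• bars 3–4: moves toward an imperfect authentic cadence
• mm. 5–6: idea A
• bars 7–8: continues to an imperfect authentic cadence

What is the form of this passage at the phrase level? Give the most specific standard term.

Both phrases have the same opening (A) and the same cadence (imperfect authentic cadence): the second is a restatement, not a consequent, so this is a repeated phrase rather than a period.

repeated phrase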